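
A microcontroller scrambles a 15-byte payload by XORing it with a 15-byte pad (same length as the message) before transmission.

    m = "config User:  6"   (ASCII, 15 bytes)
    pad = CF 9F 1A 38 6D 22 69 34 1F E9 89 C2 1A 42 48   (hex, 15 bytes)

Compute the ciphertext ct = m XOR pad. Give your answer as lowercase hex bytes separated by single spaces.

XOR is its own inverse, so applying the key byte-wise gives the result directly.
01100011 xor 11001111 = 10101100
01101111 xor 10011111 = 11110000
01101110 xor 00011010 = 01110100
01100110 xor 00111000 = 01011110
01101001 xor 01101101 = 00000100
01100111 xor 00100010 = 01000101
00100000 xor 01101001 = 01001001
01010101 xor 00110100 = 01100001
01110011 xor 00011111 = 01101100
01100101 xor 11101001 = 10001100
01110010 xor 10001001 = 11111011
00111010 xor 11000010 = 11111000
00100000 xor 00011010 = 00111010
00100000 xor 01000010 = 01100010
00110110 xor 01001000 = 01111110

ac f0 74 5e 04 45 49 61 6c 8c fb f8 3a 62 7e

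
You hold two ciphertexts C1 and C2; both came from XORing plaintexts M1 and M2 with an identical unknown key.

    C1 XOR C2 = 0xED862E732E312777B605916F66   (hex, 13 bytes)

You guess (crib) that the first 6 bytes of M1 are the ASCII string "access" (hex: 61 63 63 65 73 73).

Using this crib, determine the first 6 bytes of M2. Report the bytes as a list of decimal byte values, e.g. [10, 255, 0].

[140, 229, 77, 22, 93, 66]

Since C1 ⊕ C2 = M1 ⊕ M2, XORing with the guessed M1 bytes yields the corresponding M2 bytes: M2 = (C1 ⊕ C2) ⊕ M1.
byte 0: ed XOR 61 = 8c
byte 1: 86 XOR 63 = e5
byte 2: 2e XOR 63 = 4d
byte 3: 73 XOR 65 = 16
byte 4: 2e XOR 73 = 5d
byte 5: 31 XOR 73 = 42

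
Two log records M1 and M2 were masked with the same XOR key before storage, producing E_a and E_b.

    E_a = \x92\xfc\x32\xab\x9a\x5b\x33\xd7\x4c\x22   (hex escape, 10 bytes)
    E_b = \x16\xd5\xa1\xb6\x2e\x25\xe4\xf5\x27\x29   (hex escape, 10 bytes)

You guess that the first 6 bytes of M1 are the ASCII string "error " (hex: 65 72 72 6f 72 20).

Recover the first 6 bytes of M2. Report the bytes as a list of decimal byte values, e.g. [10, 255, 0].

First, E_a ⊕ E_b = (M1 ⊕ K) ⊕ (M2 ⊕ K) = M1 ⊕ M2, so the key drops out. Then M2 = (M1 ⊕ M2) ⊕ M1 over the first 6 bytes.
byte 0: (92 xor 16) xor 65 = 84 xor 65 = e1
byte 1: (fc xor d5) xor 72 = 29 xor 72 = 5b
byte 2: (32 xor a1) xor 72 = 93 xor 72 = e1
byte 3: (ab xor b6) xor 6f = 1d xor 6f = 72
byte 4: (9a xor 2e) xor 72 = b4 xor 72 = c6
byte 5: (5b xor 25) xor 20 = 7e xor 20 = 5e

[225, 91, 225, 114, 198, 94]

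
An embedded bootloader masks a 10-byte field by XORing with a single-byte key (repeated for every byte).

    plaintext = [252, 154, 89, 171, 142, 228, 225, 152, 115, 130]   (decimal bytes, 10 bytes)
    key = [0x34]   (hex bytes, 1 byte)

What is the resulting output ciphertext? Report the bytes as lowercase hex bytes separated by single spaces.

c8 ae 6d 9f ba d0 d5 ac 47 b6

The 1-byte key repeats, so the effective keystream is 34 34 34 34 34 34 34 34 34 34.
byte 0: 252 xor  52 = 200
byte 1: 154 xor  52 = 174
byte 2:  89 xor  52 = 109
byte 3: 171 xor  52 = 159
byte 4: 142 xor  52 = 186
byte 5: 228 xor  52 = 208
byte 6: 225 xor  52 = 213
byte 7: 152 xor  52 = 172
byte 8: 115 xor  52 =  71
byte 9: 130 xor  52 = 182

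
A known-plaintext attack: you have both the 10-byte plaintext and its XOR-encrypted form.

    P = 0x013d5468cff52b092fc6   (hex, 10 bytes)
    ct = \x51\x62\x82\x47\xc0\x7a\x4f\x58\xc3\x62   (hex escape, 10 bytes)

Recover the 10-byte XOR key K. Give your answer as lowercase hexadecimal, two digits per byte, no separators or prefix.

505fd62f0f8f6451eca4

Since ct = P ⊕ K, XORing both sides with P gives K = P ⊕ ct.
byte 0: 01 ^ 51 = 50
byte 1: 3d ^ 62 = 5f
byte 2: 54 ^ 82 = d6
byte 3: 68 ^ 47 = 2f
byte 4: cf ^ c0 = 0f
byte 5: f5 ^ 7a = 8f
byte 6: 2b ^ 4f = 64
byte 7: 09 ^ 58 = 51
byte 8: 2f ^ c3 = ec
byte 9: c6 ^ 62 = a4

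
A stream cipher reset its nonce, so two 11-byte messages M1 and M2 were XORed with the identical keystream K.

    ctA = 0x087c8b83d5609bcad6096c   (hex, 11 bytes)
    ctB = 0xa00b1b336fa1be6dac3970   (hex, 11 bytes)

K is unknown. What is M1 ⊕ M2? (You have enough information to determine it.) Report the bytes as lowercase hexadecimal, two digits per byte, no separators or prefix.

a87790b0bac125a77a301c

ctA ⊕ ctB = (M1 ⊕ K) ⊕ (M2 ⊕ K) = M1 ⊕ M2 — the shared key cancels under XOR.
08 xor a0 = a8
7c xor 0b = 77
8b xor 1b = 90
83 xor 33 = b0
d5 xor 6f = ba
60 xor a1 = c1
9b xor be = 25
ca xor 6d = a7
d6 xor ac = 7a
09 xor 39 = 30
6c xor 70 = 1c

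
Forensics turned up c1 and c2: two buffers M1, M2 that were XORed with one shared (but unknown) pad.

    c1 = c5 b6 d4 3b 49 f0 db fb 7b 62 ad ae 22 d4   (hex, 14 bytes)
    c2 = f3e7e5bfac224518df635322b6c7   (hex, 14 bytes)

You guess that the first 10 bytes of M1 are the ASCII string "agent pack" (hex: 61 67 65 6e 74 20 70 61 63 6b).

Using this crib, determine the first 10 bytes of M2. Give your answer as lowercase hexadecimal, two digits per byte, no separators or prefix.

573654ea91f2ee82c76a

First, c1 ⊕ c2 = (M1 ⊕ K) ⊕ (M2 ⊕ K) = M1 ⊕ M2, so the key drops out. Then M2 = (M1 ⊕ M2) ⊕ M1 over the first 10 bytes.
byte 0: (c5 ⊕ f3) ⊕ 61 = 36 ⊕ 61 = 57
byte 1: (b6 ⊕ e7) ⊕ 67 = 51 ⊕ 67 = 36
byte 2: (d4 ⊕ e5) ⊕ 65 = 31 ⊕ 65 = 54
byte 3: (3b ⊕ bf) ⊕ 6e = 84 ⊕ 6e = ea
byte 4: (49 ⊕ ac) ⊕ 74 = e5 ⊕ 74 = 91
byte 5: (f0 ⊕ 22) ⊕ 20 = d2 ⊕ 20 = f2
byte 6: (db ⊕ 45) ⊕ 70 = 9e ⊕ 70 = ee
byte 7: (fb ⊕ 18) ⊕ 61 = e3 ⊕ 61 = 82
byte 8: (7b ⊕ df) ⊕ 63 = a4 ⊕ 63 = c7
byte 9: (62 ⊕ 63) ⊕ 6b = 01 ⊕ 6b = 6a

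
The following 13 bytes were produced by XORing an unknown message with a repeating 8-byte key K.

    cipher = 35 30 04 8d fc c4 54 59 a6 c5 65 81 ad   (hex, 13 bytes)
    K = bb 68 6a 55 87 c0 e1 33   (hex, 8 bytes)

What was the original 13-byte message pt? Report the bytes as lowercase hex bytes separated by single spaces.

8e 58 6e d8 7b 04 b5 6a 1d ad 0f d4 2a

The 8-byte key repeats, so the effective keystream is bb 68 6a 55 87 c0 e1 33 bb 68 6a 55 87.
byte 0:  53 ^ 187 = 142
byte 1:  48 ^ 104 =  88
byte 2:   4 ^ 106 = 110
byte 3: 141 ^  85 = 216
byte 4: 252 ^ 135 = 123
byte 5: 196 ^ 192 =   4
byte 6:  84 ^ 225 = 181
byte 7:  89 ^  51 = 106
byte 8: 166 ^ 187 =  29
byte 9: 197 ^ 104 = 173
byte 10: 101 ^ 106 =  15
byte 11: 129 ^  85 = 212
byte 12: 173 ^ 135 =  42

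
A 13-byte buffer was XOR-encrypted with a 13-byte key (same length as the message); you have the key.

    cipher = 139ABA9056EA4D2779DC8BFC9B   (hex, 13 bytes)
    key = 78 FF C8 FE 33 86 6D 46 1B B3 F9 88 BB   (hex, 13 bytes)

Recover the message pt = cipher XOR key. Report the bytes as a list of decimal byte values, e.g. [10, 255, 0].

13 ^ 78 = 6b
9a ^ ff = 65
ba ^ c8 = 72
90 ^ fe = 6e
56 ^ 33 = 65
ea ^ 86 = 6c
4d ^ 6d = 20
27 ^ 46 = 61
79 ^ 1b = 62
dc ^ b3 = 6f
8b ^ f9 = 72
fc ^ 88 = 74
9b ^ bb = 20

[107, 101, 114, 110, 101, 108, 32, 97, 98, 111, 114, 116, 32]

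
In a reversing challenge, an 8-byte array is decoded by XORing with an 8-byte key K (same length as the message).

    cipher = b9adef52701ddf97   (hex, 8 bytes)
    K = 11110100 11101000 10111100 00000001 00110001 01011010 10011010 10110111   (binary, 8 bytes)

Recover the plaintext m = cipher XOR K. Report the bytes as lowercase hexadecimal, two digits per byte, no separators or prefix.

4d45535341474520

byte 0: b9 ^ f4 = 4d
byte 1: ad ^ e8 = 45
byte 2: ef ^ bc = 53
byte 3: 52 ^ 01 = 53
byte 4: 70 ^ 31 = 41
byte 5: 1d ^ 5a = 47
byte 6: df ^ 9a = 45
byte 7: 97 ^ b7 = 20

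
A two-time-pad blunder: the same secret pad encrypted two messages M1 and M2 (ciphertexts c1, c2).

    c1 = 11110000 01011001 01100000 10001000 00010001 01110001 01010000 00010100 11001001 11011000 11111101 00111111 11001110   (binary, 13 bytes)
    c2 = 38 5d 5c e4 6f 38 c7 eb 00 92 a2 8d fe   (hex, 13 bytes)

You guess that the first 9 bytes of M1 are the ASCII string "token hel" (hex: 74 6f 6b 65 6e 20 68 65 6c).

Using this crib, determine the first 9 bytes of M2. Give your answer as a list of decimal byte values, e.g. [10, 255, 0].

First, c1 ⊕ c2 = (M1 ⊕ K) ⊕ (M2 ⊕ K) = M1 ⊕ M2, so the key drops out. Then M2 = (M1 ⊕ M2) ⊕ M1 over the first 9 bytes.
byte 0: (f0 xor 38) xor 74 = c8 xor 74 = bc
byte 1: (59 xor 5d) xor 6f = 04 xor 6f = 6b
byte 2: (60 xor 5c) xor 6b = 3c xor 6b = 57
byte 3: (88 xor e4) xor 65 = 6c xor 65 = 09
byte 4: (11 xor 6f) xor 6e = 7e xor 6e = 10
byte 5: (71 xor 38) xor 20 = 49 xor 20 = 69
byte 6: (50 xor c7) xor 68 = 97 xor 68 = ff
byte 7: (14 xor eb) xor 65 = ff xor 65 = 9a
byte 8: (c9 xor 00) xor 6c = c9 xor 6c = a5

[188, 107, 87, 9, 16, 105, 255, 154, 165]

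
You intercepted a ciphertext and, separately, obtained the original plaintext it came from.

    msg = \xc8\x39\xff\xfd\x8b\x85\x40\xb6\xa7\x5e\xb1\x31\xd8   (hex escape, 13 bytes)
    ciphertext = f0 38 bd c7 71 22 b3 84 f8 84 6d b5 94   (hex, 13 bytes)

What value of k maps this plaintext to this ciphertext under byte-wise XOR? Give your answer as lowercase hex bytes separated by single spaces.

38 01 42 3a fa a7 f3 32 5f da dc 84 4c

Since ciphertext = msg ⊕ k, XORing both sides with msg gives k = msg ⊕ ciphertext.
c8 xor f0 = 38
39 xor 38 = 01
ff xor bd = 42
fd xor c7 = 3a
8b xor 71 = fa
85 xor 22 = a7
40 xor b3 = f3
b6 xor 84 = 32
a7 xor f8 = 5f
5e xor 84 = da
b1 xor 6d = dc
31 xor b5 = 84
d8 xor 94 = 4c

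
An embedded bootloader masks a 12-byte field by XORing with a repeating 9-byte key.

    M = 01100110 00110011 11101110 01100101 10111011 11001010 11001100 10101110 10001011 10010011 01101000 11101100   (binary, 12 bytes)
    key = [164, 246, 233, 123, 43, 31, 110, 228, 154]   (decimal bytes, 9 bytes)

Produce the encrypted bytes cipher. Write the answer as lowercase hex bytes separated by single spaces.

c2 c5 07 1e 90 d5 a2 4a 11 37 9e 05

The 9-byte key repeats, so the effective keystream is a4 f6 e9 7b 2b 1f 6e e4 9a a4 f6 e9.
byte 0: 66 ⊕ a4 = c2
byte 1: 33 ⊕ f6 = c5
byte 2: ee ⊕ e9 = 07
byte 3: 65 ⊕ 7b = 1e
byte 4: bb ⊕ 2b = 90
byte 5: ca ⊕ 1f = d5
byte 6: cc ⊕ 6e = a2
byte 7: ae ⊕ e4 = 4a
byte 8: 8b ⊕ 9a = 11
byte 9: 93 ⊕ a4 = 37
byte 10: 68 ⊕ f6 = 9e
byte 11: ec ⊕ e9 = 05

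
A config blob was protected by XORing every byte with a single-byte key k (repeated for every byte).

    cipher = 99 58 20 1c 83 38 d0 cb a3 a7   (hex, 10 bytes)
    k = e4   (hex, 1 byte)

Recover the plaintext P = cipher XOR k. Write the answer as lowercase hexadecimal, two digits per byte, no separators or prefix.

7dbcc4f867dc342f4743

The 1-byte key repeats, so the effective keystream is e4 e4 e4 e4 e4 e4 e4 e4 e4 e4.
byte 0: 99 ^ e4 = 7d
byte 1: 58 ^ e4 = bc
byte 2: 20 ^ e4 = c4
byte 3: 1c ^ e4 = f8
byte 4: 83 ^ e4 = 67
byte 5: 38 ^ e4 = dc
byte 6: d0 ^ e4 = 34
byte 7: cb ^ e4 = 2f
byte 8: a3 ^ e4 = 47
byte 9: a7 ^ e4 = 43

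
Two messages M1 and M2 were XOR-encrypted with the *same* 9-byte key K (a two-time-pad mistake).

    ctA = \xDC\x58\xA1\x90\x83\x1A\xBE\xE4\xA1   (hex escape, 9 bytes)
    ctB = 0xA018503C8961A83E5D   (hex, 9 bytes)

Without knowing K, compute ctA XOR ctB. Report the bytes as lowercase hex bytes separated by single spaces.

ctA ⊕ ctB = (M1 ⊕ K) ⊕ (M2 ⊕ K) = M1 ⊕ M2 — the shared key cancels under XOR.
byte 0: 220 XOR 160 = 124
byte 1:  88 XOR  24 =  64
byte 2: 161 XOR  80 = 241
byte 3: 144 XOR  60 = 172
byte 4: 131 XOR 137 =  10
byte 5:  26 XOR  97 = 123
byte 6: 190 XOR 168 =  22
byte 7: 228 XOR  62 = 218
byte 8: 161 XOR  93 = 252

7c 40 f1 ac 0a 7b 16 da fc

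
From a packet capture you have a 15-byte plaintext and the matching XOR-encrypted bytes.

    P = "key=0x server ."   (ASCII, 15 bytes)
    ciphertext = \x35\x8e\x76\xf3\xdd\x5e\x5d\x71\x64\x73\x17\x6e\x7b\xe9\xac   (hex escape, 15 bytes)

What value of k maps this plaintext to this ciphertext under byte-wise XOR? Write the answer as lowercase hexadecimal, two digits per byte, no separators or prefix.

5eeb0fceed267d020101610b09c982

Since ciphertext = P ⊕ k, XORing both sides with P gives k = P ⊕ ciphertext.
6b XOR 35 = 5e
65 XOR 8e = eb
79 XOR 76 = 0f
3d XOR f3 = ce
30 XOR dd = ed
78 XOR 5e = 26
20 XOR 5d = 7d
73 XOR 71 = 02
65 XOR 64 = 01
72 XOR 73 = 01
76 XOR 17 = 61
65 XOR 6e = 0b
72 XOR 7b = 09
20 XOR e9 = c9
2e XOR ac = 82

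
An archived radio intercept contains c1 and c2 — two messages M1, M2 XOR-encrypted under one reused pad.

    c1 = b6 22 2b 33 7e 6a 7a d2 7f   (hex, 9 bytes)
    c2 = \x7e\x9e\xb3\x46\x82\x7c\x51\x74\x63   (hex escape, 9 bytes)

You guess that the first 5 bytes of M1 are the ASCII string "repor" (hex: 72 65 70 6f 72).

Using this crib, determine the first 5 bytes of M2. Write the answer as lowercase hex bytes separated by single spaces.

First, c1 ⊕ c2 = (M1 ⊕ K) ⊕ (M2 ⊕ K) = M1 ⊕ M2, so the key drops out. Then M2 = (M1 ⊕ M2) ⊕ M1 over the first 5 bytes.
byte 0: (b6 xor 7e) xor 72 = c8 xor 72 = ba
byte 1: (22 xor 9e) xor 65 = bc xor 65 = d9
byte 2: (2b xor b3) xor 70 = 98 xor 70 = e8
byte 3: (33 xor 46) xor 6f = 75 xor 6f = 1a
byte 4: (7e xor 82) xor 72 = fc xor 72 = 8e

ba d9 e8 1a 8e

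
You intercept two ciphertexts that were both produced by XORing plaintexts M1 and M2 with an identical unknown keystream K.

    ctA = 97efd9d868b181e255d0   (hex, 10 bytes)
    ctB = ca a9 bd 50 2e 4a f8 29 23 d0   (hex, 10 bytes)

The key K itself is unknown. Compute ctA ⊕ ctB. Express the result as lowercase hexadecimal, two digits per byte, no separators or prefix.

5d46648846fb79cb7600

ctA ⊕ ctB = (M1 ⊕ K) ⊕ (M2 ⊕ K) = M1 ⊕ M2 — the shared key cancels under XOR.
151 ⊕ 202 =  93
239 ⊕ 169 =  70
217 ⊕ 189 = 100
216 ⊕  80 = 136
104 ⊕  46 =  70
177 ⊕  74 = 251
129 ⊕ 248 = 121
226 ⊕  41 = 203
 85 ⊕  35 = 118
208 ⊕ 208 =   0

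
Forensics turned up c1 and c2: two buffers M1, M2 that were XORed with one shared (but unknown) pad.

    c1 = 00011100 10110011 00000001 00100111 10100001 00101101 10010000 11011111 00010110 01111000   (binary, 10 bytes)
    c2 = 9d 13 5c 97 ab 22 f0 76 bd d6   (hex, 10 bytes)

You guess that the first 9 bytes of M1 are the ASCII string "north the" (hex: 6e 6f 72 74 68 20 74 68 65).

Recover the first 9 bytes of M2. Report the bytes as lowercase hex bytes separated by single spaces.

ef cf 2f c4 62 2f 14 c1 ce

First, c1 ⊕ c2 = (M1 ⊕ K) ⊕ (M2 ⊕ K) = M1 ⊕ M2, so the key drops out. Then M2 = (M1 ⊕ M2) ⊕ M1 over the first 9 bytes.
byte 0: (1c ⊕ 9d) ⊕ 6e = 81 ⊕ 6e = ef
byte 1: (b3 ⊕ 13) ⊕ 6f = a0 ⊕ 6f = cf
byte 2: (01 ⊕ 5c) ⊕ 72 = 5d ⊕ 72 = 2f
byte 3: (27 ⊕ 97) ⊕ 74 = b0 ⊕ 74 = c4
byte 4: (a1 ⊕ ab) ⊕ 68 = 0a ⊕ 68 = 62
byte 5: (2d ⊕ 22) ⊕ 20 = 0f ⊕ 20 = 2f
byte 6: (90 ⊕ f0) ⊕ 74 = 60 ⊕ 74 = 14
byte 7: (df ⊕ 76) ⊕ 68 = a9 ⊕ 68 = c1
byte 8: (16 ⊕ bd) ⊕ 65 = ab ⊕ 65 = ce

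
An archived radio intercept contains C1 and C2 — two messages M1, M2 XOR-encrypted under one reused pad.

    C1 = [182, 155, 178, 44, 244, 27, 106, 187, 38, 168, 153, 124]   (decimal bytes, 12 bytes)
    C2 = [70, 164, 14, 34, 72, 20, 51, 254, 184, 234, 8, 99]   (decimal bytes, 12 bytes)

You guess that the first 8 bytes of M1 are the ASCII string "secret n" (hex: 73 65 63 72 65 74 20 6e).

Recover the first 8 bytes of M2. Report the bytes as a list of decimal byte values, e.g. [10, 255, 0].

First, C1 ⊕ C2 = (M1 ⊕ K) ⊕ (M2 ⊕ K) = M1 ⊕ M2, so the key drops out. Then M2 = (M1 ⊕ M2) ⊕ M1 over the first 8 bytes.
byte 0: (b6 ^ 46) ^ 73 = f0 ^ 73 = 83
byte 1: (9b ^ a4) ^ 65 = 3f ^ 65 = 5a
byte 2: (b2 ^ 0e) ^ 63 = bc ^ 63 = df
byte 3: (2c ^ 22) ^ 72 = 0e ^ 72 = 7c
byte 4: (f4 ^ 48) ^ 65 = bc ^ 65 = d9
byte 5: (1b ^ 14) ^ 74 = 0f ^ 74 = 7b
byte 6: (6a ^ 33) ^ 20 = 59 ^ 20 = 79
byte 7: (bb ^ fe) ^ 6e = 45 ^ 6e = 2b

[131, 90, 223, 124, 217, 123, 121, 43]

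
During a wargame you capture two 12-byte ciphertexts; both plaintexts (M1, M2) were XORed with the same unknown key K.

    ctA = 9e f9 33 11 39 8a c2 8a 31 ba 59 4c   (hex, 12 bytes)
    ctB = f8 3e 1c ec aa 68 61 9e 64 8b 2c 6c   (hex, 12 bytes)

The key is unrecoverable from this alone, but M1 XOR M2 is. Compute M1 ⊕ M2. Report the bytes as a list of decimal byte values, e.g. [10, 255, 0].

[102, 199, 47, 253, 147, 226, 163, 20, 85, 49, 117, 32]

ctA ⊕ ctB = (M1 ⊕ K) ⊕ (M2 ⊕ K) = M1 ⊕ M2 — the shared key cancels under XOR.
9e ^ f8 = 66
f9 ^ 3e = c7
33 ^ 1c = 2f
11 ^ ec = fd
39 ^ aa = 93
8a ^ 68 = e2
c2 ^ 61 = a3
8a ^ 9e = 14
31 ^ 64 = 55
ba ^ 8b = 31
59 ^ 2c = 75
4c ^ 6c = 20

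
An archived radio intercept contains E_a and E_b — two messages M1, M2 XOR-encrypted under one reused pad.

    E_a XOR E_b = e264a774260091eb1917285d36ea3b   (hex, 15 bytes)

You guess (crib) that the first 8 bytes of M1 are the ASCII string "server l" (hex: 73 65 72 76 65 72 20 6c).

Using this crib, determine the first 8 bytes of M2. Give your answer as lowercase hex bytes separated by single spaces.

Since E_a ⊕ E_b = M1 ⊕ M2, XORing with the guessed M1 bytes yields the corresponding M2 bytes: M2 = (E_a ⊕ E_b) ⊕ M1.
e2 ^ 73 = 91
64 ^ 65 = 01
a7 ^ 72 = d5
74 ^ 76 = 02
26 ^ 65 = 43
00 ^ 72 = 72
91 ^ 20 = b1
eb ^ 6c = 87

91 01 d5 02 43 72 b1 87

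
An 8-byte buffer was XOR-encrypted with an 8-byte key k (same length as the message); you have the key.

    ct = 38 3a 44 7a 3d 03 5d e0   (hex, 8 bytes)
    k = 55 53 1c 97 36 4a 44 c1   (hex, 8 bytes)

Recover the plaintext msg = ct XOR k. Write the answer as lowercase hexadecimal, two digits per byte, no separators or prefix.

38 xor 55 = 6d
3a xor 53 = 69
44 xor 1c = 58
7a xor 97 = ed
3d xor 36 = 0b
03 xor 4a = 49
5d xor 44 = 19
e0 xor c1 = 21

6d6958ed0b491921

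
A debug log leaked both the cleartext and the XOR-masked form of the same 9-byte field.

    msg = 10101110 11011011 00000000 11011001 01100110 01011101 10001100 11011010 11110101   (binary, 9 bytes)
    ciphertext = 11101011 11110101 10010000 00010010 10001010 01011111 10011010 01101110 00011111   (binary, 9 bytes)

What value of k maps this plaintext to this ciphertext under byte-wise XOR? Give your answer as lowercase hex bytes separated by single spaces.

45 2e 90 cb ec 02 16 b4 ea

Since ciphertext = msg ⊕ k, XORing both sides with msg gives k = msg ⊕ ciphertext.
byte 0: 174 XOR 235 =  69
byte 1: 219 XOR 245 =  46
byte 2:   0 XOR 144 = 144
byte 3: 217 XOR  18 = 203
byte 4: 102 XOR 138 = 236
byte 5:  93 XOR  95 =   2
byte 6: 140 XOR 154 =  22
byte 7: 218 XOR 110 = 180
byte 8: 245 XOR  31 = 234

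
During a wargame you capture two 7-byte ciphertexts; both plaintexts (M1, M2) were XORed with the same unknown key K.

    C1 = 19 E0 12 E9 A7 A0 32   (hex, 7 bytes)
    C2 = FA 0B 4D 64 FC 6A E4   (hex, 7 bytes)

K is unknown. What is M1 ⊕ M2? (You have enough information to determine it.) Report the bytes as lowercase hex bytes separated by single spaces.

C1 ⊕ C2 = (M1 ⊕ K) ⊕ (M2 ⊕ K) = M1 ⊕ M2 — the shared key cancels under XOR.
 25 xor 250 = 227
224 xor  11 = 235
 18 xor  77 =  95
233 xor 100 = 141
167 xor 252 =  91
160 xor 106 = 202
 50 xor 228 = 214

e3 eb 5f 8d 5b ca d6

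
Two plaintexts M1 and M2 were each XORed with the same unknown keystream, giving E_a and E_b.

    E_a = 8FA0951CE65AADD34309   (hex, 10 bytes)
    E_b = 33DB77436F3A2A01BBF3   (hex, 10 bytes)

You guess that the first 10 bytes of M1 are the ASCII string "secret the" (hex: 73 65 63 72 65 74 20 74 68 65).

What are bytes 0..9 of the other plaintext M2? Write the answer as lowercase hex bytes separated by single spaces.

First, E_a ⊕ E_b = (M1 ⊕ K) ⊕ (M2 ⊕ K) = M1 ⊕ M2, so the key drops out. Then M2 = (M1 ⊕ M2) ⊕ M1 over the first 10 bytes.
byte 0: (8f XOR 33) XOR 73 = bc XOR 73 = cf
byte 1: (a0 XOR db) XOR 65 = 7b XOR 65 = 1e
byte 2: (95 XOR 77) XOR 63 = e2 XOR 63 = 81
byte 3: (1c XOR 43) XOR 72 = 5f XOR 72 = 2d
byte 4: (e6 XOR 6f) XOR 65 = 89 XOR 65 = ec
byte 5: (5a XOR 3a) XOR 74 = 60 XOR 74 = 14
byte 6: (ad XOR 2a) XOR 20 = 87 XOR 20 = a7
byte 7: (d3 XOR 01) XOR 74 = d2 XOR 74 = a6
byte 8: (43 XOR bb) XOR 68 = f8 XOR 68 = 90
byte 9: (09 XOR f3) XOR 65 = fa XOR 65 = 9f

cf 1e 81 2d ec 14 a7 a6 90 9f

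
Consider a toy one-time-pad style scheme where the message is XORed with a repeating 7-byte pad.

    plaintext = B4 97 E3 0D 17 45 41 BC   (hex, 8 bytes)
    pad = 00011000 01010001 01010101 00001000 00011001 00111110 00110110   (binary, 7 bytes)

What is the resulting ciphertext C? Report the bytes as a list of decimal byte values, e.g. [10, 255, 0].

The 7-byte key repeats, so the effective keystream is 18 51 55 08 19 3e 36 18.
byte 0: b4 ⊕ 18 = ac
byte 1: 97 ⊕ 51 = c6
byte 2: e3 ⊕ 55 = b6
byte 3: 0d ⊕ 08 = 05
byte 4: 17 ⊕ 19 = 0e
byte 5: 45 ⊕ 3e = 7b
byte 6: 41 ⊕ 36 = 77
byte 7: bc ⊕ 18 = a4

[172, 198, 182, 5, 14, 123, 119, 164]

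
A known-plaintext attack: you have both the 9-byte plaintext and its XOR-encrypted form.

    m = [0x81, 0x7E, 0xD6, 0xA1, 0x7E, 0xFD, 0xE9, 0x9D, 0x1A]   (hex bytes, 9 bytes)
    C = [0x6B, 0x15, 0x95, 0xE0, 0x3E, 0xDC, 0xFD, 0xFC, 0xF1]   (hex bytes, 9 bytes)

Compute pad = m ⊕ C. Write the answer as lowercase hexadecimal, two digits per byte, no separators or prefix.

Since C = m ⊕ pad, XORing both sides with m gives pad = m ⊕ C.
129 xor 107 = 234
126 xor  21 = 107
214 xor 149 =  67
161 xor 224 =  65
126 xor  62 =  64
253 xor 220 =  33
233 xor 253 =  20
157 xor 252 =  97
 26 xor 241 = 235

ea6b434140211461eb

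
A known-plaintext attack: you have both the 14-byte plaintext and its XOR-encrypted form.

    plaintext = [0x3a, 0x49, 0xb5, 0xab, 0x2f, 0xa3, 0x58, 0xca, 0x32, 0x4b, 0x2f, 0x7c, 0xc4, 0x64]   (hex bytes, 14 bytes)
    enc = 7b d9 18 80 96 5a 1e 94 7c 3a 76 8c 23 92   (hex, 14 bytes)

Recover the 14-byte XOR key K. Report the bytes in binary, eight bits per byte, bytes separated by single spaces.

01000001 10010000 10101101 00101011 10111001 11111001 01000110 01011110 01001110 01110001 01011001 11110000 11100111 11110110

Since enc = plaintext ⊕ K, XORing both sides with plaintext gives K = plaintext ⊕ enc.
byte 0: 3a ⊕ 7b = 41
byte 1: 49 ⊕ d9 = 90
byte 2: b5 ⊕ 18 = ad
byte 3: ab ⊕ 80 = 2b
byte 4: 2f ⊕ 96 = b9
byte 5: a3 ⊕ 5a = f9
byte 6: 58 ⊕ 1e = 46
byte 7: ca ⊕ 94 = 5e
byte 8: 32 ⊕ 7c = 4e
byte 9: 4b ⊕ 3a = 71
byte 10: 2f ⊕ 76 = 59
byte 11: 7c ⊕ 8c = f0
byte 12: c4 ⊕ 23 = e7
byte 13: 64 ⊕ 92 = f6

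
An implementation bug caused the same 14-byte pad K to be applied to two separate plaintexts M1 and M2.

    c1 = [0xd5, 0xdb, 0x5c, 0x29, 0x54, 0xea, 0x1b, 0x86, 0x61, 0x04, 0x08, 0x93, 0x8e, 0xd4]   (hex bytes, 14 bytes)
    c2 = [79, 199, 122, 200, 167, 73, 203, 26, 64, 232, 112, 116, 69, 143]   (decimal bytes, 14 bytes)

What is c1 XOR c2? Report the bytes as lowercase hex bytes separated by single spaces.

9a 1c 26 e1 f3 a3 d0 9c 21 ec 78 e7 cb 5b

c1 ⊕ c2 = (M1 ⊕ K) ⊕ (M2 ⊕ K) = M1 ⊕ M2 — the shared key cancels under XOR.
byte 0: d5 xor 4f = 9a
byte 1: db xor c7 = 1c
byte 2: 5c xor 7a = 26
byte 3: 29 xor c8 = e1
byte 4: 54 xor a7 = f3
byte 5: ea xor 49 = a3
byte 6: 1b xor cb = d0
byte 7: 86 xor 1a = 9c
byte 8: 61 xor 40 = 21
byte 9: 04 xor e8 = ec
byte 10: 08 xor 70 = 78
byte 11: 93 xor 74 = e7
byte 12: 8e xor 45 = cb
byte 13: d4 xor 8f = 5b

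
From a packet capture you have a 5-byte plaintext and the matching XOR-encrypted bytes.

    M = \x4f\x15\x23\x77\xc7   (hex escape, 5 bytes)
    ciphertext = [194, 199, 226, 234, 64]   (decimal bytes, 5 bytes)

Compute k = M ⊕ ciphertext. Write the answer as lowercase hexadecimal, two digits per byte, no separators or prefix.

Since ciphertext = M ⊕ k, XORing both sides with M gives k = M ⊕ ciphertext.
byte 0:  79 ⊕ 194 = 141
byte 1:  21 ⊕ 199 = 210
byte 2:  35 ⊕ 226 = 193
byte 3: 119 ⊕ 234 = 157
byte 4: 199 ⊕  64 = 135

8dd2c19d87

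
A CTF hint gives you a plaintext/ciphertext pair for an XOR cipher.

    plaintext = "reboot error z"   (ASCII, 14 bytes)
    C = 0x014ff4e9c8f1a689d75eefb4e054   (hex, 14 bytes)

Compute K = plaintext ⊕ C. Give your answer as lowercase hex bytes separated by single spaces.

73 2a 96 86 a7 85 86 ec a5 2c 80 c6 c0 2e

Since C = plaintext ⊕ K, XORing both sides with plaintext gives K = plaintext ⊕ C.
72 ^ 01 = 73
65 ^ 4f = 2a
62 ^ f4 = 96
6f ^ e9 = 86
6f ^ c8 = a7
74 ^ f1 = 85
20 ^ a6 = 86
65 ^ 89 = ec
72 ^ d7 = a5
72 ^ 5e = 2c
6f ^ ef = 80
72 ^ b4 = c6
20 ^ e0 = c0
7a ^ 54 = 2e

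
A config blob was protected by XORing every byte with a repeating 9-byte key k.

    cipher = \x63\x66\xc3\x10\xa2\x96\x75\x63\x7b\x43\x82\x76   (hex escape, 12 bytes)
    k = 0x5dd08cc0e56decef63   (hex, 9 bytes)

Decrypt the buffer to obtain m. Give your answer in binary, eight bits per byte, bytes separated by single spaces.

The 9-byte key repeats, so the effective keystream is 5d d0 8c c0 e5 6d ec ef 63 5d d0 8c.
byte 0: 63 XOR 5d = 3e
byte 1: 66 XOR d0 = b6
byte 2: c3 XOR 8c = 4f
byte 3: 10 XOR c0 = d0
byte 4: a2 XOR e5 = 47
byte 5: 96 XOR 6d = fb
byte 6: 75 XOR ec = 99
byte 7: 63 XOR ef = 8c
byte 8: 7b XOR 63 = 18
byte 9: 43 XOR 5d = 1e
byte 10: 82 XOR d0 = 52
byte 11: 76 XOR 8c = fa

00111110 10110110 01001111 11010000 01000111 11111011 10011001 10001100 00011000 00011110 01010010 11111010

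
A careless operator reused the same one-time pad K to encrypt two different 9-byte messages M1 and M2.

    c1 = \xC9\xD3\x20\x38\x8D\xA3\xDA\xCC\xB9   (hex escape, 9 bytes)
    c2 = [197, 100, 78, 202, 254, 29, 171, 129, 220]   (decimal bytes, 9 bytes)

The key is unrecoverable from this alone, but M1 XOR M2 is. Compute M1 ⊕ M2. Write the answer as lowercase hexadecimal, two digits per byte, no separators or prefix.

c1 ⊕ c2 = (M1 ⊕ K) ⊕ (M2 ⊕ K) = M1 ⊕ M2 — the shared key cancels under XOR.
c9 XOR c5 = 0c
d3 XOR 64 = b7
20 XOR 4e = 6e
38 XOR ca = f2
8d XOR fe = 73
a3 XOR 1d = be
da XOR ab = 71
cc XOR 81 = 4d
b9 XOR dc = 65

0cb76ef273be714d65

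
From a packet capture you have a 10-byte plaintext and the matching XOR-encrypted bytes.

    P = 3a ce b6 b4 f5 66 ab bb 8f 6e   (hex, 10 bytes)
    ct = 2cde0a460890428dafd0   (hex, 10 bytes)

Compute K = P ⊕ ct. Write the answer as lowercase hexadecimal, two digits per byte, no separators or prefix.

1610bcf2fdf6e93620be

Since ct = P ⊕ K, XORing both sides with P gives K = P ⊕ ct.
3a ⊕ 2c = 16
ce ⊕ de = 10
b6 ⊕ 0a = bc
b4 ⊕ 46 = f2
f5 ⊕ 08 = fd
66 ⊕ 90 = f6
ab ⊕ 42 = e9
bb ⊕ 8d = 36
8f ⊕ af = 20
6e ⊕ d0 = be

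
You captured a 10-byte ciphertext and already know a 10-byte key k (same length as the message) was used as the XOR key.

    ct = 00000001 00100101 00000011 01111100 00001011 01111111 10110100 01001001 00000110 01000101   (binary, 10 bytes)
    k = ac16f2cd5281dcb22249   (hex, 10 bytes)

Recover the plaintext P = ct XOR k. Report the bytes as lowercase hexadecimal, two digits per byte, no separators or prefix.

ad33f1b159fe68fb240c

XOR is its own inverse, so applying the key byte-wise gives the result directly.
01 ⊕ ac = ad
25 ⊕ 16 = 33
03 ⊕ f2 = f1
7c ⊕ cd = b1
0b ⊕ 52 = 59
7f ⊕ 81 = fe
b4 ⊕ dc = 68
49 ⊕ b2 = fb
06 ⊕ 22 = 24
45 ⊕ 49 = 0c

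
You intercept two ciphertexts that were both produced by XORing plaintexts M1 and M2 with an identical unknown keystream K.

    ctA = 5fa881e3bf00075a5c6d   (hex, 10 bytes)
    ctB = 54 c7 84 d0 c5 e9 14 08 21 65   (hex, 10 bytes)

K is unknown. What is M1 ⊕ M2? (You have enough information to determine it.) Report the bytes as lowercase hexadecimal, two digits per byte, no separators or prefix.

ctA ⊕ ctB = (M1 ⊕ K) ⊕ (M2 ⊕ K) = M1 ⊕ M2 — the shared key cancels under XOR.
5f ^ 54 = 0b
a8 ^ c7 = 6f
81 ^ 84 = 05
e3 ^ d0 = 33
bf ^ c5 = 7a
00 ^ e9 = e9
07 ^ 14 = 13
5a ^ 08 = 52
5c ^ 21 = 7d
6d ^ 65 = 08

0b6f05337ae913527d08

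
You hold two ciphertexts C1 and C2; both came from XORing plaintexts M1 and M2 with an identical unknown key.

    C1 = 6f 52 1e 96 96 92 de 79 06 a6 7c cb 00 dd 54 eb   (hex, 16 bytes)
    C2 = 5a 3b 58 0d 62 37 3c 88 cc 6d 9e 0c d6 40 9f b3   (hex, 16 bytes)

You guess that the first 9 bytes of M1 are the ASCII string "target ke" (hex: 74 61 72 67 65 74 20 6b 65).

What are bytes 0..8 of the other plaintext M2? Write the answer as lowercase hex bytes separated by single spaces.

First, C1 ⊕ C2 = (M1 ⊕ K) ⊕ (M2 ⊕ K) = M1 ⊕ M2, so the key drops out. Then M2 = (M1 ⊕ M2) ⊕ M1 over the first 9 bytes.
byte 0: (6f XOR 5a) XOR 74 = 35 XOR 74 = 41
byte 1: (52 XOR 3b) XOR 61 = 69 XOR 61 = 08
byte 2: (1e XOR 58) XOR 72 = 46 XOR 72 = 34
byte 3: (96 XOR 0d) XOR 67 = 9b XOR 67 = fc
byte 4: (96 XOR 62) XOR 65 = f4 XOR 65 = 91
byte 5: (92 XOR 37) XOR 74 = a5 XOR 74 = d1
byte 6: (de XOR 3c) XOR 20 = e2 XOR 20 = c2
byte 7: (79 XOR 88) XOR 6b = f1 XOR 6b = 9a
byte 8: (06 XOR cc) XOR 65 = ca XOR 65 = af

41 08 34 fc 91 d1 c2 9a af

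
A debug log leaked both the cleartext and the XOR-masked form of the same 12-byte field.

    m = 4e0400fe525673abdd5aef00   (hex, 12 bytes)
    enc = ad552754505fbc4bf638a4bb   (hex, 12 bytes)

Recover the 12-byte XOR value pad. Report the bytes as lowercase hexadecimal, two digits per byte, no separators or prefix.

e35127aa0209cfe02b624bbb

Since enc = m ⊕ pad, XORing both sides with m gives pad = m ⊕ enc.
byte 0: 4e ^ ad = e3
byte 1: 04 ^ 55 = 51
byte 2: 00 ^ 27 = 27
byte 3: fe ^ 54 = aa
byte 4: 52 ^ 50 = 02
byte 5: 56 ^ 5f = 09
byte 6: 73 ^ bc = cf
byte 7: ab ^ 4b = e0
byte 8: dd ^ f6 = 2b
byte 9: 5a ^ 38 = 62
byte 10: ef ^ a4 = 4b
byte 11: 00 ^ bb = bb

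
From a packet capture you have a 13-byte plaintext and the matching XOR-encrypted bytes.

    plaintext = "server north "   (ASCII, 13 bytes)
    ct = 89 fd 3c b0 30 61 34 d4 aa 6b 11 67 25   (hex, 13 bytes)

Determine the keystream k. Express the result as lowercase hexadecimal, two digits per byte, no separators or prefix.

fa984ec6551314bac519650f05

Since ct = plaintext ⊕ k, XORing both sides with plaintext gives k = plaintext ⊕ ct.
73 ⊕ 89 = fa
65 ⊕ fd = 98
72 ⊕ 3c = 4e
76 ⊕ b0 = c6
65 ⊕ 30 = 55
72 ⊕ 61 = 13
20 ⊕ 34 = 14
6e ⊕ d4 = ba
6f ⊕ aa = c5
72 ⊕ 6b = 19
74 ⊕ 11 = 65
68 ⊕ 67 = 0f
20 ⊕ 25 = 05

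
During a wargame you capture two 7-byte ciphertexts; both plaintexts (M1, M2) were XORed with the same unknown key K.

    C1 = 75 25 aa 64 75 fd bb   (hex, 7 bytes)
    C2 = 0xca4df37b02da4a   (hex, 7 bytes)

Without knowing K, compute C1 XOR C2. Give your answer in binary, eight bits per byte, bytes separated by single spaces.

10111111 01101000 01011001 00011111 01110111 00100111 11110001

C1 ⊕ C2 = (M1 ⊕ K) ⊕ (M2 ⊕ K) = M1 ⊕ M2 — the shared key cancels under XOR.
117 xor 202 = 191
 37 xor  77 = 104
170 xor 243 =  89
100 xor 123 =  31
117 xor   2 = 119
253 xor 218 =  39
187 xor  74 = 241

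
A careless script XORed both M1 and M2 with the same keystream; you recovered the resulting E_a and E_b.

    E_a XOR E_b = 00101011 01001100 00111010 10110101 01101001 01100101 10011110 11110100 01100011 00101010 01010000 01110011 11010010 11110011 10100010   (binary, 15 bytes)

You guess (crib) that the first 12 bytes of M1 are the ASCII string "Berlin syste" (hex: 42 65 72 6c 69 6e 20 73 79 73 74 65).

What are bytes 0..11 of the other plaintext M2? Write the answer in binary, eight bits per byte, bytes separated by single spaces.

Since E_a ⊕ E_b = M1 ⊕ M2, XORing with the guessed M1 bytes yields the corresponding M2 bytes: M2 = (E_a ⊕ E_b) ⊕ M1.
byte 0: 2b ⊕ 42 = 69
byte 1: 4c ⊕ 65 = 29
byte 2: 3a ⊕ 72 = 48
byte 3: b5 ⊕ 6c = d9
byte 4: 69 ⊕ 69 = 00
byte 5: 65 ⊕ 6e = 0b
byte 6: 9e ⊕ 20 = be
byte 7: f4 ⊕ 73 = 87
byte 8: 63 ⊕ 79 = 1a
byte 9: 2a ⊕ 73 = 59
byte 10: 50 ⊕ 74 = 24
byte 11: 73 ⊕ 65 = 16

01101001 00101001 01001000 11011001 00000000 00001011 10111110 10000111 00011010 01011001 00100100 00010110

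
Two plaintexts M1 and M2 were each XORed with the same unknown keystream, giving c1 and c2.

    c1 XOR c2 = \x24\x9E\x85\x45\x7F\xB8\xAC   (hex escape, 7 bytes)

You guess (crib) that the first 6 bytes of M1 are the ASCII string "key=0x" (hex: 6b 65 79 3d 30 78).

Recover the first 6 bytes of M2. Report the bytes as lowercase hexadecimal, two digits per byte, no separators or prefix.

4ffbfc784fc0

Since c1 ⊕ c2 = M1 ⊕ M2, XORing with the guessed M1 bytes yields the corresponding M2 bytes: M2 = (c1 ⊕ c2) ⊕ M1.
byte 0: 24 ^ 6b = 4f
byte 1: 9e ^ 65 = fb
byte 2: 85 ^ 79 = fc
byte 3: 45 ^ 3d = 78
byte 4: 7f ^ 30 = 4f
byte 5: b8 ^ 78 = c0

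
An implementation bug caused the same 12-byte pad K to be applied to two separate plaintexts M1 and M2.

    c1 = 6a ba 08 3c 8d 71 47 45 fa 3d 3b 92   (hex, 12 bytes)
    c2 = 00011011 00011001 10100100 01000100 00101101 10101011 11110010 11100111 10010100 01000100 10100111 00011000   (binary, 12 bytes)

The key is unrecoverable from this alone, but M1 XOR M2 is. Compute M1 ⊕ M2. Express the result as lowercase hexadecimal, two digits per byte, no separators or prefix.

71a3ac78a0dab5a26e799c8a

c1 ⊕ c2 = (M1 ⊕ K) ⊕ (M2 ⊕ K) = M1 ⊕ M2 — the shared key cancels under XOR.
6a ⊕ 1b = 71
ba ⊕ 19 = a3
08 ⊕ a4 = ac
3c ⊕ 44 = 78
8d ⊕ 2d = a0
71 ⊕ ab = da
47 ⊕ f2 = b5
45 ⊕ e7 = a2
fa ⊕ 94 = 6e
3d ⊕ 44 = 79
3b ⊕ a7 = 9c
92 ⊕ 18 = 8a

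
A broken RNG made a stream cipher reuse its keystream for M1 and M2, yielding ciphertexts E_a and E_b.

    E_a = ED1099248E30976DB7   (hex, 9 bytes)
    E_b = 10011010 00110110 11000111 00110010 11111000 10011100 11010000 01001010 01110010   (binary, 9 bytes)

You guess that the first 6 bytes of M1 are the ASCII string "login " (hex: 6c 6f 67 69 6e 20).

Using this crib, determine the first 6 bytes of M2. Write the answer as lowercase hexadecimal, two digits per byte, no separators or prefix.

First, E_a ⊕ E_b = (M1 ⊕ K) ⊕ (M2 ⊕ K) = M1 ⊕ M2, so the key drops out. Then M2 = (M1 ⊕ M2) ⊕ M1 over the first 6 bytes.
byte 0: (ed xor 9a) xor 6c = 77 xor 6c = 1b
byte 1: (10 xor 36) xor 6f = 26 xor 6f = 49
byte 2: (99 xor c7) xor 67 = 5e xor 67 = 39
byte 3: (24 xor 32) xor 69 = 16 xor 69 = 7f
byte 4: (8e xor f8) xor 6e = 76 xor 6e = 18
byte 5: (30 xor 9c) xor 20 = ac xor 20 = 8c

1b49397f188c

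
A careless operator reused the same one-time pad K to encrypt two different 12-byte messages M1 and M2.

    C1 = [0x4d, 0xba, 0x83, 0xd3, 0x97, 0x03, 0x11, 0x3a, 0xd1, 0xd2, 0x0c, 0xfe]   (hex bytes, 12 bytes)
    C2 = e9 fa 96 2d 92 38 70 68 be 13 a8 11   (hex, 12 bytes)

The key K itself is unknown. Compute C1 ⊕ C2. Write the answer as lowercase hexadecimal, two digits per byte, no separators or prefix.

a44015fe053b61526fc1a4ef

C1 ⊕ C2 = (M1 ⊕ K) ⊕ (M2 ⊕ K) = M1 ⊕ M2 — the shared key cancels under XOR.
4d XOR e9 = a4
ba XOR fa = 40
83 XOR 96 = 15
d3 XOR 2d = fe
97 XOR 92 = 05
03 XOR 38 = 3b
11 XOR 70 = 61
3a XOR 68 = 52
d1 XOR be = 6f
d2 XOR 13 = c1
0c XOR a8 = a4
fe XOR 11 = ef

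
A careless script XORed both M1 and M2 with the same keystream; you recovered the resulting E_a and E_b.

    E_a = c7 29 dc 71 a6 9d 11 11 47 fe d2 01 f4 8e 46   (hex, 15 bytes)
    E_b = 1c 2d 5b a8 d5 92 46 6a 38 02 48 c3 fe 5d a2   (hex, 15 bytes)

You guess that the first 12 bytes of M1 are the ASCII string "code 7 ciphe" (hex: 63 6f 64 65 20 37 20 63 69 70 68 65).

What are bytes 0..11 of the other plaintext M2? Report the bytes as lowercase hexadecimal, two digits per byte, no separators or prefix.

First, E_a ⊕ E_b = (M1 ⊕ K) ⊕ (M2 ⊕ K) = M1 ⊕ M2, so the key drops out. Then M2 = (M1 ⊕ M2) ⊕ M1 over the first 12 bytes.
byte 0: (c7 xor 1c) xor 63 = db xor 63 = b8
byte 1: (29 xor 2d) xor 6f = 04 xor 6f = 6b
byte 2: (dc xor 5b) xor 64 = 87 xor 64 = e3
byte 3: (71 xor a8) xor 65 = d9 xor 65 = bc
byte 4: (a6 xor d5) xor 20 = 73 xor 20 = 53
byte 5: (9d xor 92) xor 37 = 0f xor 37 = 38
byte 6: (11 xor 46) xor 20 = 57 xor 20 = 77
byte 7: (11 xor 6a) xor 63 = 7b xor 63 = 18
byte 8: (47 xor 38) xor 69 = 7f xor 69 = 16
byte 9: (fe xor 02) xor 70 = fc xor 70 = 8c
byte 10: (d2 xor 48) xor 68 = 9a xor 68 = f2
byte 11: (01 xor c3) xor 65 = c2 xor 65 = a7

b86be3bc53387718168cf2a7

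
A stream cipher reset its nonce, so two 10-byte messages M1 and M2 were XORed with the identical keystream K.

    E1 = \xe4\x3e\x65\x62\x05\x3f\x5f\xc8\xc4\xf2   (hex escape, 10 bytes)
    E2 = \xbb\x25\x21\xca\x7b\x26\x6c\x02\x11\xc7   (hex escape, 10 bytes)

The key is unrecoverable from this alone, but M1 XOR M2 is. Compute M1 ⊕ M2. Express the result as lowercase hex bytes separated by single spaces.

5f 1b 44 a8 7e 19 33 ca d5 35

E1 ⊕ E2 = (M1 ⊕ K) ⊕ (M2 ⊕ K) = M1 ⊕ M2 — the shared key cancels under XOR.
228 ⊕ 187 =  95
 62 ⊕  37 =  27
101 ⊕  33 =  68
 98 ⊕ 202 = 168
  5 ⊕ 123 = 126
 63 ⊕  38 =  25
 95 ⊕ 108 =  51
200 ⊕   2 = 202
196 ⊕  17 = 213
242 ⊕ 199 =  53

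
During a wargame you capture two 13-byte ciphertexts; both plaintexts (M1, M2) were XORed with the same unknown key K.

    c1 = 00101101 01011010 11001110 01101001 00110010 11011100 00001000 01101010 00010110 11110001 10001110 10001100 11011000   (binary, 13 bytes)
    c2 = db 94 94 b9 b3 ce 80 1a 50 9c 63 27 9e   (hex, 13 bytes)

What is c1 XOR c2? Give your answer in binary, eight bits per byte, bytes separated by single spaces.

c1 ⊕ c2 = (M1 ⊕ K) ⊕ (M2 ⊕ K) = M1 ⊕ M2 — the shared key cancels under XOR.
00101101 XOR 11011011 = 11110110
01011010 XOR 10010100 = 11001110
11001110 XOR 10010100 = 01011010
01101001 XOR 10111001 = 11010000
00110010 XOR 10110011 = 10000001
11011100 XOR 11001110 = 00010010
00001000 XOR 10000000 = 10001000
01101010 XOR 00011010 = 01110000
00010110 XOR 01010000 = 01000110
11110001 XOR 10011100 = 01101101
10001110 XOR 01100011 = 11101101
10001100 XOR 00100111 = 10101011
11011000 XOR 10011110 = 01000110

11110110 11001110 01011010 11010000 10000001 00010010 10001000 01110000 01000110 01101101 11101101 10101011 01000110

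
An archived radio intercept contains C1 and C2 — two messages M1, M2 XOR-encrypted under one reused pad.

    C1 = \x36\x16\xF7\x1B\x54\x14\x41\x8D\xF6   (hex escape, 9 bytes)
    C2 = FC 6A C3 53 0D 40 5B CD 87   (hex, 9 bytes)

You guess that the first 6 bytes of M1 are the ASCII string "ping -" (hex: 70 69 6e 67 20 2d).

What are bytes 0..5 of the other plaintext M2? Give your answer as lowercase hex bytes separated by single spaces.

ba 15 5a 2f 79 79

First, C1 ⊕ C2 = (M1 ⊕ K) ⊕ (M2 ⊕ K) = M1 ⊕ M2, so the key drops out. Then M2 = (M1 ⊕ M2) ⊕ M1 over the first 6 bytes.
byte 0: (36 ⊕ fc) ⊕ 70 = ca ⊕ 70 = ba
byte 1: (16 ⊕ 6a) ⊕ 69 = 7c ⊕ 69 = 15
byte 2: (f7 ⊕ c3) ⊕ 6e = 34 ⊕ 6e = 5a
byte 3: (1b ⊕ 53) ⊕ 67 = 48 ⊕ 67 = 2f
byte 4: (54 ⊕ 0d) ⊕ 20 = 59 ⊕ 20 = 79
byte 5: (14 ⊕ 40) ⊕ 2d = 54 ⊕ 2d = 79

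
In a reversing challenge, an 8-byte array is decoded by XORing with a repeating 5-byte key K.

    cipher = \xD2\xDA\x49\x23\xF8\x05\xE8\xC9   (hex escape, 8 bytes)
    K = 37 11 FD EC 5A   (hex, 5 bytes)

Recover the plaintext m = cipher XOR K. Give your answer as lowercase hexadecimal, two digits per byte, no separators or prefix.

e5cbb4cfa232f934

The 5-byte key repeats, so the effective keystream is 37 11 fd ec 5a 37 11 fd.
byte 0: d2 ⊕ 37 = e5
byte 1: da ⊕ 11 = cb
byte 2: 49 ⊕ fd = b4
byte 3: 23 ⊕ ec = cf
byte 4: f8 ⊕ 5a = a2
byte 5: 05 ⊕ 37 = 32
byte 6: e8 ⊕ 11 = f9
byte 7: c9 ⊕ fd = 34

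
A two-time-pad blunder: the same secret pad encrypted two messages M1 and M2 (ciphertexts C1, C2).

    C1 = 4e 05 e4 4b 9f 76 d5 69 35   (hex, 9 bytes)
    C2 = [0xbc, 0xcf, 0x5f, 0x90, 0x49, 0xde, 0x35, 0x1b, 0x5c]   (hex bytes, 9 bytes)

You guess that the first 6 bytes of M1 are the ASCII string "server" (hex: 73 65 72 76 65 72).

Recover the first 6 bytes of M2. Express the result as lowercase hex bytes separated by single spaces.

81 af c9 ad b3 da

First, C1 ⊕ C2 = (M1 ⊕ K) ⊕ (M2 ⊕ K) = M1 ⊕ M2, so the key drops out. Then M2 = (M1 ⊕ M2) ⊕ M1 over the first 6 bytes.
byte 0: (4e ^ bc) ^ 73 = f2 ^ 73 = 81
byte 1: (05 ^ cf) ^ 65 = ca ^ 65 = af
byte 2: (e4 ^ 5f) ^ 72 = bb ^ 72 = c9
byte 3: (4b ^ 90) ^ 76 = db ^ 76 = ad
byte 4: (9f ^ 49) ^ 65 = d6 ^ 65 = b3
byte 5: (76 ^ de) ^ 72 = a8 ^ 72 = da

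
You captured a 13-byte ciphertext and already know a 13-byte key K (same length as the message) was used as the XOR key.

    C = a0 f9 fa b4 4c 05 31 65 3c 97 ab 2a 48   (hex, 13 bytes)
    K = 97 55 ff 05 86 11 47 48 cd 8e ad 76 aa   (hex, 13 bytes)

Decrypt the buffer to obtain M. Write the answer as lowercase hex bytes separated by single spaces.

37 ac 05 b1 ca 14 76 2d f1 19 06 5c e2

XOR is its own inverse, so applying the key byte-wise gives the result directly.
a0 ^ 97 = 37
f9 ^ 55 = ac
fa ^ ff = 05
b4 ^ 05 = b1
4c ^ 86 = ca
05 ^ 11 = 14
31 ^ 47 = 76
65 ^ 48 = 2d
3c ^ cd = f1
97 ^ 8e = 19
ab ^ ad = 06
2a ^ 76 = 5c
48 ^ aa = e2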